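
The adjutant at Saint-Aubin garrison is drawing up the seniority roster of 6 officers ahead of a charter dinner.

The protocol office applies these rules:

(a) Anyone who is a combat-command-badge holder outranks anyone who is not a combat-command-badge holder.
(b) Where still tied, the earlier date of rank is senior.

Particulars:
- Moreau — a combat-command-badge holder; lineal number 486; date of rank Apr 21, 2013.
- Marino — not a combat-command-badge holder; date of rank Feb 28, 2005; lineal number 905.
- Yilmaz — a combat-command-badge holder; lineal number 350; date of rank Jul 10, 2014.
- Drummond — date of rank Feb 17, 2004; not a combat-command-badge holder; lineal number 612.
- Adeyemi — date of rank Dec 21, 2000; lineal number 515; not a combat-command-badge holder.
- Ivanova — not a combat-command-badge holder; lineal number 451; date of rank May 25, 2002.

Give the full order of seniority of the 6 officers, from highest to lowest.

By the first rule: Moreau and Yilmaz (both a combat-command-badge holder); then Adeyemi, Ivanova, Drummond and Marino (each not a combat-command-badge holder).
Among Moreau and Yilmaz, by date of rank (earlier first): Moreau (Apr 21, 2013) before Yilmaz (Jul 10, 2014).
Among Adeyemi, Ivanova, Drummond and Marino, by date of rank (earlier first): Adeyemi (Dec 21, 2000) before Ivanova (May 25, 2002) before Drummond (Feb 17, 2004) before Marino (Feb 28, 2005).
Full order: Moreau, Yilmaz, Adeyemi, Ivanova, Drummond, Marino.

Moreau, Yilmaz, Adeyemi, Ivanova, Drummond, Marino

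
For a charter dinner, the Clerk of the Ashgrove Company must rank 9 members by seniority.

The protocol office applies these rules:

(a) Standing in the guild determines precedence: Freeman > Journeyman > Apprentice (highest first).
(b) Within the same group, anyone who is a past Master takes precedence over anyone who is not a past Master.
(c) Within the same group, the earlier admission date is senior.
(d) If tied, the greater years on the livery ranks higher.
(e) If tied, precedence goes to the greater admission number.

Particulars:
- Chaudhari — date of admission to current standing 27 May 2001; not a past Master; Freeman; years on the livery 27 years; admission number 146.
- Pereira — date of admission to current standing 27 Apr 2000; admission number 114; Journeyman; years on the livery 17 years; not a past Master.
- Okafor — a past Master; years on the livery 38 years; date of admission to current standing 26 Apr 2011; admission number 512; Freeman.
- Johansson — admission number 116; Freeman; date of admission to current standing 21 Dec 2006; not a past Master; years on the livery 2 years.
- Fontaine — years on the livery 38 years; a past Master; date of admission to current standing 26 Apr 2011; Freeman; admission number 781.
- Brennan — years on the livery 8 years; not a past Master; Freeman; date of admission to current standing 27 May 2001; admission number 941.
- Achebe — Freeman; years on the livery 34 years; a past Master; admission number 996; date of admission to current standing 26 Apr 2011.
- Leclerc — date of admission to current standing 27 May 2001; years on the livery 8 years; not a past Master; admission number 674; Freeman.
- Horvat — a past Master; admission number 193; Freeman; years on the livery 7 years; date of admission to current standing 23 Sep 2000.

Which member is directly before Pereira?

Johansson

By standing in the guild: Horvat, Fontaine, Okafor, Achebe, Chaudhari, Brennan, Leclerc and Johansson (Freeman); then Pereira (Journeyman).
Among Horvat, Fontaine, Okafor, Achebe, Chaudhari, Brennan, Leclerc and Johansson, a past Master before not a past Master: Horvat, Fontaine, Okafor and Achebe (a past Master) before Chaudhari, Brennan, Leclerc and Johansson (not a past Master).
Among Horvat, Fontaine, Okafor and Achebe, by date of admission to current standing (earlier first): Horvat (23 Sep 2000) before Fontaine, Okafor and Achebe (26 Apr 2011).
Among Fontaine, Okafor and Achebe, by years on the livery (higher first): Fontaine and Okafor (38 years) before Achebe (34 years).
Among Fontaine and Okafor, by admission number (higher first): Fontaine (781) before Okafor (512).
Among Chaudhari, Brennan, Leclerc and Johansson, by date of admission to current standing (earlier first): Chaudhari, Brennan and Leclerc (27 May 2001) before Johansson (21 Dec 2006).
Among Chaudhari, Brennan and Leclerc, by years on the livery (higher first): Chaudhari (27 years) before Brennan and Leclerc (8 years).
Among Brennan and Leclerc, by admission number (higher first): Brennan (941) before Leclerc (674).
Order: Horvat, Fontaine, Okafor, Achebe, Chaudhari, Brennan, Leclerc, Johansson, Pereira.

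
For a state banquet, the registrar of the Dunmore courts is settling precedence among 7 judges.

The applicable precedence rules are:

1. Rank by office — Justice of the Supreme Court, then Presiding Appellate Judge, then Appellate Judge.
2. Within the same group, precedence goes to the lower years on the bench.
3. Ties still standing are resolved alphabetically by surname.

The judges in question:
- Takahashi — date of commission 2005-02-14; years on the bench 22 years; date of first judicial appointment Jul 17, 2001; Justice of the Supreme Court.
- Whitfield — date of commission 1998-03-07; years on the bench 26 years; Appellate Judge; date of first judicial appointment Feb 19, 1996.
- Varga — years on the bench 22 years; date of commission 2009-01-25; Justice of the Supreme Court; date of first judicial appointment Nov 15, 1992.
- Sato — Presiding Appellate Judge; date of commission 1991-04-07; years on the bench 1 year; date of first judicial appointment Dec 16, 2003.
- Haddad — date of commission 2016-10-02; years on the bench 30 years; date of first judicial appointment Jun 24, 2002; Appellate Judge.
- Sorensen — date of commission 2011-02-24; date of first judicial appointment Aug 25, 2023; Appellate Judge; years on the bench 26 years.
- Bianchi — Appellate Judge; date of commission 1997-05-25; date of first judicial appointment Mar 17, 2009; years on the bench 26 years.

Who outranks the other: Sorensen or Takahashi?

Takahashi

By office: Takahashi and Varga (Justice of the Supreme Court); then Sato (Presiding Appellate Judge); then Bianchi, Sorensen, Whitfield and Haddad (Appellate Judge).
Takahashi and Varga both have years on the bench 22 years, so the next rule applies.
Among Takahashi and Varga, alphabetically by surname: Takahashi before Varga.
Among Bianchi, Sorensen, Whitfield and Haddad, by years on the bench (lower first): Bianchi, Sorensen and Whitfield (26 years) before Haddad (30 years).
Among Bianchi, Sorensen and Whitfield, alphabetically by surname: Bianchi before Sorensen before Whitfield.
So Takahashi takes precedence.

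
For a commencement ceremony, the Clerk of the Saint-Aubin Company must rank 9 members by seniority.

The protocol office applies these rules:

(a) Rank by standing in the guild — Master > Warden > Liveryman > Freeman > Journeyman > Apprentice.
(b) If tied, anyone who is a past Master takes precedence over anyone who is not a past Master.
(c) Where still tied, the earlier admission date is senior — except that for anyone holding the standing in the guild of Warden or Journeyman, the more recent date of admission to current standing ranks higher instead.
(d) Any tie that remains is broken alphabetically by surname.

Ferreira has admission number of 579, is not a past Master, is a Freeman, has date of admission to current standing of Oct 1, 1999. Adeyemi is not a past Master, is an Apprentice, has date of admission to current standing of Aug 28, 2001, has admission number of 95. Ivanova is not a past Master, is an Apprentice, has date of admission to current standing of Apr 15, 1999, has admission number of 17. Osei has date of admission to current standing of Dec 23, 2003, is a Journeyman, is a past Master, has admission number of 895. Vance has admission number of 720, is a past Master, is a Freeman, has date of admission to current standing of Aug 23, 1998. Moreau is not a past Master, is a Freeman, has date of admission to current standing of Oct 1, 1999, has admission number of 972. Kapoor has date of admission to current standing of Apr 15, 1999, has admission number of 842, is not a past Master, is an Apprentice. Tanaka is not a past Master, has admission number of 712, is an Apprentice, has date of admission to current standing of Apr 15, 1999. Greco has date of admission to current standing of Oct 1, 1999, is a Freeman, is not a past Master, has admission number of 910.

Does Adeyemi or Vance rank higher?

Vance

By standing in the guild: Vance, Ferreira, Greco and Moreau (Freeman); then Osei (Journeyman); then Ivanova, Kapoor, Tanaka and Adeyemi (Apprentice).
Among Vance, Ferreira, Greco and Moreau, a past Master before not a past Master: Vance (a past Master) before Ferreira, Greco and Moreau (not a past Master).
Ferreira, Greco and Moreau all have date of admission to current standing Oct 1, 1999, so the next rule applies.
Among Ferreira, Greco and Moreau, alphabetically by surname: Ferreira before Greco before Moreau.
Ivanova, Kapoor, Tanaka and Adeyemi are each not a past Master, so the next rule applies.
Among Ivanova, Kapoor, Tanaka and Adeyemi, by date of admission to current standing (earlier first): Ivanova, Kapoor and Tanaka (Apr 15, 1999) before Adeyemi (Aug 28, 2001).
Among Ivanova, Kapoor and Tanaka, alphabetically by surname: Ivanova before Kapoor before Tanaka.
So Vance takes precedence.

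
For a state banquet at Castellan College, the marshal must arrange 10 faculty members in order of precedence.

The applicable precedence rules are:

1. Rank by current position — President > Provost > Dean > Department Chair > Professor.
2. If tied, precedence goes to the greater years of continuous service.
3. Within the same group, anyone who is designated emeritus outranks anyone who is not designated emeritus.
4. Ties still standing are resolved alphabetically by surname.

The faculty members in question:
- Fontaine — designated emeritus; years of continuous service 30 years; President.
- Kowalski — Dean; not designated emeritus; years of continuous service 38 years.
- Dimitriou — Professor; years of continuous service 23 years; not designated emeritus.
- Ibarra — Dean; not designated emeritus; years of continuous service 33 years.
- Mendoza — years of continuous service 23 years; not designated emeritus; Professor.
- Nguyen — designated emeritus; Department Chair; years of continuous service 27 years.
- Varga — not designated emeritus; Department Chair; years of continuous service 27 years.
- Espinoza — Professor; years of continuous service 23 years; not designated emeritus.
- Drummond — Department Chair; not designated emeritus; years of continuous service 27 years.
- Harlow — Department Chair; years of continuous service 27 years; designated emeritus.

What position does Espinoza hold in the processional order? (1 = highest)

9

By current position: Fontaine (President); then Kowalski and Ibarra (Dean); then Harlow, Nguyen, Drummond and Varga (Department Chair); then Dimitriou, Espinoza and Mendoza (Professor).
Among Kowalski and Ibarra, by years of continuous service (higher first): Kowalski (38 years) before Ibarra (33 years).
Harlow, Nguyen, Drummond and Varga all have years of continuous service 27 years, so the next rule applies.
Among Harlow, Nguyen, Drummond and Varga, designated emeritus before not designated emeritus: Harlow and Nguyen (designated emeritus) before Drummond and Varga (not designated emeritus).
Among Harlow and Nguyen, alphabetically by surname: Harlow before Nguyen.
Among Drummond and Varga, alphabetically by surname: Drummond before Varga.
Dimitriou, Espinoza and Mendoza all have years of continuous service 23 years, so the next rule applies.
Dimitriou, Espinoza and Mendoza are each not designated emeritus, so the next rule applies.
Among Dimitriou, Espinoza and Mendoza, alphabetically by surname: Dimitriou before Espinoza before Mendoza.
Order: Fontaine, Kowalski, Ibarra, Harlow, Nguyen, Drummond, Varga, Dimitriou, Espinoza, Mendoza. So position 9.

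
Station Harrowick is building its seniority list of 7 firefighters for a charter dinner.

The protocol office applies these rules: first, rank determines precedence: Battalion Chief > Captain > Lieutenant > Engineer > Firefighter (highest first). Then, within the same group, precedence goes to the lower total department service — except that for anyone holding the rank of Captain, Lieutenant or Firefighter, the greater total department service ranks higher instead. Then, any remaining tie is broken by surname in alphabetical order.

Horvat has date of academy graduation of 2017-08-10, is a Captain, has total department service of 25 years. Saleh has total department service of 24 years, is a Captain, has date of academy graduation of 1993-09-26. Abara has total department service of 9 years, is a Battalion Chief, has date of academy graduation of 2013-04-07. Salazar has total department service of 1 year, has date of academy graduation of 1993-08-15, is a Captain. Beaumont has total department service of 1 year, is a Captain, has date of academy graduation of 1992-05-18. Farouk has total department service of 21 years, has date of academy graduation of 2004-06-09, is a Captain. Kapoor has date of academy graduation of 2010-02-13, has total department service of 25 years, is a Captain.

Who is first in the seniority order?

Abara

By rank: Abara (Battalion Chief); then Horvat, Kapoor, Saleh, Farouk, Beaumont and Salazar (Captain).
Among Horvat, Kapoor, Saleh, Farouk, Beaumont and Salazar, by total department service (higher first) (reversed rule for this group): Horvat and Kapoor (25 years) before Saleh (24 years) before Farouk (21 years) before Beaumont and Salazar (1 year).
Among Horvat and Kapoor, alphabetically by surname: Horvat before Kapoor.
Among Beaumont and Salazar, alphabetically by surname: Beaumont before Salazar.
Order: Abara, Horvat, Kapoor, Saleh, Farouk, Beaumont, Salazar.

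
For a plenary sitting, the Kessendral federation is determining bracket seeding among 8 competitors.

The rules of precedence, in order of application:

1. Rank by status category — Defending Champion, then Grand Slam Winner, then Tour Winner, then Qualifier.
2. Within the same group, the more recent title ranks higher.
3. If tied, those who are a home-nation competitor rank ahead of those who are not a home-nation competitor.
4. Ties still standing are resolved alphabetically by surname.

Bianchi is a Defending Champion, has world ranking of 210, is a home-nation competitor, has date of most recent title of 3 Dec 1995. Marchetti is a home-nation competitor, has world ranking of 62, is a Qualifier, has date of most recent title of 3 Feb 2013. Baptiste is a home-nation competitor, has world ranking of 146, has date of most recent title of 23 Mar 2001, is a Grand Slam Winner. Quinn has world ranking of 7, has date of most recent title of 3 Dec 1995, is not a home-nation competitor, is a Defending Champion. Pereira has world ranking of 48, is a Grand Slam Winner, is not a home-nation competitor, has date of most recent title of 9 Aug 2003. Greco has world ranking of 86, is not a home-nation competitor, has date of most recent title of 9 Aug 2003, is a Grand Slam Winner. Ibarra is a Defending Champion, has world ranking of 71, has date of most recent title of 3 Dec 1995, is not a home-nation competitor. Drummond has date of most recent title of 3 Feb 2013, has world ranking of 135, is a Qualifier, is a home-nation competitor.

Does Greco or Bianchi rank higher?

By status category: Bianchi, Ibarra and Quinn (Defending Champion); then Greco, Pereira and Baptiste (Grand Slam Winner); then Drummond and Marchetti (Qualifier).
Bianchi, Ibarra and Quinn all have date of most recent title 3 Dec 1995, so the next rule applies.
Among Bianchi, Ibarra and Quinn, a home-nation competitor before not a home-nation competitor: Bianchi (a home-nation competitor) before Ibarra and Quinn (not a home-nation competitor).
Among Ibarra and Quinn, alphabetically by surname: Ibarra before Quinn.
Among Greco, Pereira and Baptiste, by date of most recent title (later first): Greco and Pereira (9 Aug 2003) before Baptiste (23 Mar 2001).
Greco and Pereira are each not a home-nation competitor, so the next rule applies.
Among Greco and Pereira, alphabetically by surname: Greco before Pereira.
Drummond and Marchetti both have date of most recent title 3 Feb 2013, so the next rule applies.
Drummond and Marchetti are each a home-nation competitor, so the next rule applies.
Among Drummond and Marchetti, alphabetically by surname: Drummond before Marchetti.
So Bianchi takes precedence.

Bianchi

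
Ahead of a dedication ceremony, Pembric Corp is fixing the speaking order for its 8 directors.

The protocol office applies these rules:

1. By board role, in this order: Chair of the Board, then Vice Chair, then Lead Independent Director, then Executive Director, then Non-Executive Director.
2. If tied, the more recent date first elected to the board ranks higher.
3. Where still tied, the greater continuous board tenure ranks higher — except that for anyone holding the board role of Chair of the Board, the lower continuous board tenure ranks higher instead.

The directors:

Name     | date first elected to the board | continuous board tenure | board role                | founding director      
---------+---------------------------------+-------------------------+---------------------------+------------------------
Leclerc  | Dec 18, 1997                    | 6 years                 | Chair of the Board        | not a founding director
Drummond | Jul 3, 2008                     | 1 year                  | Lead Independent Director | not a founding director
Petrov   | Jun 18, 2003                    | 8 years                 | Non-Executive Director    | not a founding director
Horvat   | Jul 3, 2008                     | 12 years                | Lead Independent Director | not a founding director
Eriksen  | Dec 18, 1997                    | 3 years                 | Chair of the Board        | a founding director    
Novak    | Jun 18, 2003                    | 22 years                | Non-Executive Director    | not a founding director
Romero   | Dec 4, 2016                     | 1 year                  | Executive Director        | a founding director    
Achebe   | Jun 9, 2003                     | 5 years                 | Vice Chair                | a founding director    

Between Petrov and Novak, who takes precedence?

By board role: Eriksen and Leclerc (Chair of the Board); then Achebe (Vice Chair); then Horvat and Drummond (Lead Independent Director); then Romero (Executive Director); then Novak and Petrov (Non-Executive Director).
Eriksen and Leclerc both have date first elected to the board Dec 18, 1997, so the next rule applies.
Among Eriksen and Leclerc, by continuous board tenure (lower first) (reversed rule for this group): Eriksen (3 years) before Leclerc (6 years).
Horvat and Drummond both have date first elected to the board Jul 3, 2008, so the next rule applies.
Among Horvat and Drummond, by continuous board tenure (higher first): Horvat (12 years) before Drummond (1 year).
Novak and Petrov both have date first elected to the board Jun 18, 2003, so the next rule applies.
Among Novak and Petrov, by continuous board tenure (higher first): Novak (22 years) before Petrov (8 years).
So Novak takes precedence.

Novak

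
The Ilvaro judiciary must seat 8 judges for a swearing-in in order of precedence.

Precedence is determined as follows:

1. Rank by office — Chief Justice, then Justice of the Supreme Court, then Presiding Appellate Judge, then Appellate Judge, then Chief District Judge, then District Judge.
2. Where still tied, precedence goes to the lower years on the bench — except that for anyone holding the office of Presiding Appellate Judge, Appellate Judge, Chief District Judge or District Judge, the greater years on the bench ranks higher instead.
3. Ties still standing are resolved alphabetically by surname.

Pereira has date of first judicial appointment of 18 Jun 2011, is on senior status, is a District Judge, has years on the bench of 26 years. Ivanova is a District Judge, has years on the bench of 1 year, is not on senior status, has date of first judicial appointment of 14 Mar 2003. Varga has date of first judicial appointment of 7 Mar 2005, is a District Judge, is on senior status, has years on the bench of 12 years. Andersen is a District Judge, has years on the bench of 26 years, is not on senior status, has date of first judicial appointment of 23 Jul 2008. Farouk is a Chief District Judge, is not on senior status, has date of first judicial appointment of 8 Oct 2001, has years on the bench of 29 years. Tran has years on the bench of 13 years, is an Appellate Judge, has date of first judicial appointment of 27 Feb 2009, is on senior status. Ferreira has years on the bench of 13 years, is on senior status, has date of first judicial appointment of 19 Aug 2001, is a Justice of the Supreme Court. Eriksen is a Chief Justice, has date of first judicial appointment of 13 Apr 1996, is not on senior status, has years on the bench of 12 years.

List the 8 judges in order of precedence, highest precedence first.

Eriksen, Ferreira, Tran, Farouk, Andersen, Pereira, Varga, Ivanova

By office: Eriksen (Chief Justice); then Ferreira (Justice of the Supreme Court); then Tran (Appellate Judge); then Farouk (Chief District Judge); then Andersen, Pereira, Varga and Ivanova (District Judge).
Among Andersen, Pereira, Varga and Ivanova, by years on the bench (higher first) (reversed rule for this group): Andersen and Pereira (26 years) before Varga (12 years) before Ivanova (1 year).
Among Andersen and Pereira, alphabetically by surname: Andersen before Pereira.
Full order: Eriksen, Ferreira, Tran, Farouk, Andersen, Pereira, Varga, Ivanova.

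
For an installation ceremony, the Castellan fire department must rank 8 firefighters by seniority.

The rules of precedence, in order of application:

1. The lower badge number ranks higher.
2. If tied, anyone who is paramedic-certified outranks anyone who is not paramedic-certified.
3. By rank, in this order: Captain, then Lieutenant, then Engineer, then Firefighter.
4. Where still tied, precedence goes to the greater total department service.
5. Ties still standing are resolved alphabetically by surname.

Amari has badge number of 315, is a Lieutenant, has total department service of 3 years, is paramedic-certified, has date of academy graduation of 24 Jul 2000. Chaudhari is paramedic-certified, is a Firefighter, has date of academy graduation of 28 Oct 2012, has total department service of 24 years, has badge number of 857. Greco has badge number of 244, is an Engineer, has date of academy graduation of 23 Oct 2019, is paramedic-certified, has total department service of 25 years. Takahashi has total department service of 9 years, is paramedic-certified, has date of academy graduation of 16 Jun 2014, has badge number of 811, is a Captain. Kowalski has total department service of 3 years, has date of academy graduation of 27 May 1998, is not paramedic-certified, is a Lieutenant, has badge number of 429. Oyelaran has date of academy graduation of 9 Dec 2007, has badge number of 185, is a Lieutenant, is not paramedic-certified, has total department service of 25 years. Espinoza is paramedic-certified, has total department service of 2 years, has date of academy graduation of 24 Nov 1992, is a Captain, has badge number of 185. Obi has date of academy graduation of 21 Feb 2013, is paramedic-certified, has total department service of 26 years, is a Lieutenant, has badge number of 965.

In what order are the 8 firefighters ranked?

By badge number (lower first): Espinoza and Oyelaran (both 185); then Greco (244); then Amari (315); then Kowalski (429); then Takahashi (811); then Chaudhari (857); then Obi (965).
Among Espinoza and Oyelaran, paramedic-certified before not paramedic-certified: Espinoza (paramedic-certified) before Oyelaran (not paramedic-certified).
Full order: Espinoza, Oyelaran, Greco, Amari, Kowalski, Takahashi, Chaudhari, Obi.

Espinoza, Oyelaran, Greco, Amari, Kowalski, Takahashi, Chaudhari, Obi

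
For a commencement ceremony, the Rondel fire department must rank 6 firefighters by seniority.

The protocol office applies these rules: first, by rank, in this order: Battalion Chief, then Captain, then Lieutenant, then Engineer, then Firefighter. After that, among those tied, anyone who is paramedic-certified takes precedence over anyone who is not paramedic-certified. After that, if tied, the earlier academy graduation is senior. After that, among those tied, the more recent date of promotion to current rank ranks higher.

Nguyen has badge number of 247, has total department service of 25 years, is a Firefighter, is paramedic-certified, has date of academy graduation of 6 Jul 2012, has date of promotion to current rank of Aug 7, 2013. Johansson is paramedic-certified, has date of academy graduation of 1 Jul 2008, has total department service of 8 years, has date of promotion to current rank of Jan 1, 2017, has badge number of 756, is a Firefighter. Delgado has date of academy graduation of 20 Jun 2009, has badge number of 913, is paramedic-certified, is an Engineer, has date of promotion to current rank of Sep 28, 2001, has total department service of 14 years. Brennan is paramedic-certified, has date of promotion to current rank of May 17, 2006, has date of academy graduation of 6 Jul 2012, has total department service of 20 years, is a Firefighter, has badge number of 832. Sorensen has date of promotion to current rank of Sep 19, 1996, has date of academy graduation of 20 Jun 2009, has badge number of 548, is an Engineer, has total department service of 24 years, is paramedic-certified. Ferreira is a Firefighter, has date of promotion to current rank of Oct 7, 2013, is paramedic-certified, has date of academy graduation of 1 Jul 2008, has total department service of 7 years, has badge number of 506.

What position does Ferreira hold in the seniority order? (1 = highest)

By rank: Delgado and Sorensen (Engineer); then Johansson, Ferreira, Nguyen and Brennan (Firefighter).
Delgado and Sorensen are each paramedic-certified, so the next rule applies.
Delgado and Sorensen both have date of academy graduation 20 Jun 2009, so the next rule applies.
Among Delgado and Sorensen, by date of promotion to current rank (later first): Delgado (Sep 28, 2001) before Sorensen (Sep 19, 1996).
Johansson, Ferreira, Nguyen and Brennan are each paramedic-certified, so the next rule applies.
Among Johansson, Ferreira, Nguyen and Brennan, by date of academy graduation (earlier first): Johansson and Ferreira (1 Jul 2008) before Nguyen and Brennan (6 Jul 2012).
Among Johansson and Ferreira, by date of promotion to current rank (later first): Johansson (Jan 1, 2017) before Ferreira (Oct 7, 2013).
Among Nguyen and Brennan, by date of promotion to current rank (later first): Nguyen (Aug 7, 2013) before Brennan (May 17, 2006).
Order: Delgado, Sorensen, Johansson, Ferreira, Nguyen, Brennan. So position 4.

4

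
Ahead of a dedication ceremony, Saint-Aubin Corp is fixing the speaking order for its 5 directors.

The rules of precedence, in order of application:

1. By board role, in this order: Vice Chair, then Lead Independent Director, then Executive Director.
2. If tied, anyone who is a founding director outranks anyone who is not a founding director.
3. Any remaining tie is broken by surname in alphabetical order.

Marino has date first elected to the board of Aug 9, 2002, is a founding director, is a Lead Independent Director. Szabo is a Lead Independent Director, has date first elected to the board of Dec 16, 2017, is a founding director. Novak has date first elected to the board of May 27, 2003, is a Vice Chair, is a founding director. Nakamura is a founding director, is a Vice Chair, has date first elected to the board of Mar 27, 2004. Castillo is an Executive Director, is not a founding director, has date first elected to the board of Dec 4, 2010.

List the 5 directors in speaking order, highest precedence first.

Nakamura, Novak, Marino, Szabo, Castillo

By board role: Nakamura and Novak (Vice Chair); then Marino and Szabo (Lead Independent Director); then Castillo (Executive Director).
Nakamura and Novak are each a founding director, so the next rule applies.
Among Nakamura and Novak, alphabetically by surname: Nakamura before Novak.
Marino and Szabo are each a founding director, so the next rule applies.
Among Marino and Szabo, alphabetically by surname: Marino before Szabo.
Full order: Nakamura, Novak, Marino, Szabo, Castillo.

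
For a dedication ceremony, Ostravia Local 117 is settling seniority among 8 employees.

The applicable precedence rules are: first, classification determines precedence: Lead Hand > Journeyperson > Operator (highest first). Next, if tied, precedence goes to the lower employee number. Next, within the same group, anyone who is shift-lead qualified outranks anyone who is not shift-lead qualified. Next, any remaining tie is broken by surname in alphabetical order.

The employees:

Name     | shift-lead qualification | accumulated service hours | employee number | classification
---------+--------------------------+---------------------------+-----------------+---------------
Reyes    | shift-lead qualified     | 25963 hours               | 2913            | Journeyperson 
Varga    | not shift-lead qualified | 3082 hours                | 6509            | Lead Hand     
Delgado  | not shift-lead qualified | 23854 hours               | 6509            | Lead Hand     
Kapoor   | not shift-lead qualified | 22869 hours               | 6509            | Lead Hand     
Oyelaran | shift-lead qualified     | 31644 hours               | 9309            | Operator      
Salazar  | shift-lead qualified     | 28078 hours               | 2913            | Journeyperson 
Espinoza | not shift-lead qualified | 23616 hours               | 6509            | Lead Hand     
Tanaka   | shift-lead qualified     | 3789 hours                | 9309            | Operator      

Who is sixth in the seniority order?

Salazar

By classification: Delgado, Espinoza, Kapoor and Varga (Lead Hand); then Reyes and Salazar (Journeyperson); then Oyelaran and Tanaka (Operator).
Delgado, Espinoza, Kapoor and Varga all have employee number 6509, so the next rule applies.
Delgado, Espinoza, Kapoor and Varga are each not shift-lead qualified, so the next rule applies.
Among Delgado, Espinoza, Kapoor and Varga, alphabetically by surname: Delgado before Espinoza before Kapoor before Varga.
Reyes and Salazar both have employee number 2913, so the next rule applies.
Reyes and Salazar are each shift-lead qualified, so the next rule applies.
Among Reyes and Salazar, alphabetically by surname: Reyes before Salazar.
Oyelaran and Tanaka both have employee number 9309, so the next rule applies.
Oyelaran and Tanaka are each shift-lead qualified, so the next rule applies.
Among Oyelaran and Tanaka, alphabetically by surname: Oyelaran before Tanaka.
Order: Delgado, Espinoza, Kapoor, Varga, Reyes, Salazar, Oyelaran, Tanaka.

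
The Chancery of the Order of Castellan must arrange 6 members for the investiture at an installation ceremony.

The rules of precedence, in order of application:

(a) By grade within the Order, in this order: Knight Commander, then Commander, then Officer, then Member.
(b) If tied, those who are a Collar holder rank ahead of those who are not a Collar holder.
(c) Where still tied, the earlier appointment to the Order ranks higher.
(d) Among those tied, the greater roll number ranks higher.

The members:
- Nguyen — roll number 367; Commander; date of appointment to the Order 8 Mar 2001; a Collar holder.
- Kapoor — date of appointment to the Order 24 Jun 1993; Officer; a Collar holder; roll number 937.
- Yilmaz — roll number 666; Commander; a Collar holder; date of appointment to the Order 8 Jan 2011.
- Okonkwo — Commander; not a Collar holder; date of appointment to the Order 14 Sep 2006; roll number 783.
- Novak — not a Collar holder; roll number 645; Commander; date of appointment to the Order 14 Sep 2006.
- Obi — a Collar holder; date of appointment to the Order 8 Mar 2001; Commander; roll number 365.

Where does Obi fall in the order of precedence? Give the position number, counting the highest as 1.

By grade within the Order: Nguyen, Obi, Yilmaz, Okonkwo and Novak (Commander); then Kapoor (Officer).
Among Nguyen, Obi, Yilmaz, Okonkwo and Novak, a Collar holder before not a Collar holder: Nguyen, Obi and Yilmaz (a Collar holder) before Okonkwo and Novak (not a Collar holder).
Among Nguyen, Obi and Yilmaz, by date of appointment to the Order (earlier first): Nguyen and Obi (8 Mar 2001) before Yilmaz (8 Jan 2011).
Among Nguyen and Obi, by roll number (higher first): Nguyen (367) before Obi (365).
Okonkwo and Novak both have date of appointment to the Order 14 Sep 2006, so the next rule applies.
Among Okonkwo and Novak, by roll number (higher first): Okonkwo (783) before Novak (645).
Order: Nguyen, Obi, Yilmaz, Okonkwo, Novak, Kapoor. So position 2.

2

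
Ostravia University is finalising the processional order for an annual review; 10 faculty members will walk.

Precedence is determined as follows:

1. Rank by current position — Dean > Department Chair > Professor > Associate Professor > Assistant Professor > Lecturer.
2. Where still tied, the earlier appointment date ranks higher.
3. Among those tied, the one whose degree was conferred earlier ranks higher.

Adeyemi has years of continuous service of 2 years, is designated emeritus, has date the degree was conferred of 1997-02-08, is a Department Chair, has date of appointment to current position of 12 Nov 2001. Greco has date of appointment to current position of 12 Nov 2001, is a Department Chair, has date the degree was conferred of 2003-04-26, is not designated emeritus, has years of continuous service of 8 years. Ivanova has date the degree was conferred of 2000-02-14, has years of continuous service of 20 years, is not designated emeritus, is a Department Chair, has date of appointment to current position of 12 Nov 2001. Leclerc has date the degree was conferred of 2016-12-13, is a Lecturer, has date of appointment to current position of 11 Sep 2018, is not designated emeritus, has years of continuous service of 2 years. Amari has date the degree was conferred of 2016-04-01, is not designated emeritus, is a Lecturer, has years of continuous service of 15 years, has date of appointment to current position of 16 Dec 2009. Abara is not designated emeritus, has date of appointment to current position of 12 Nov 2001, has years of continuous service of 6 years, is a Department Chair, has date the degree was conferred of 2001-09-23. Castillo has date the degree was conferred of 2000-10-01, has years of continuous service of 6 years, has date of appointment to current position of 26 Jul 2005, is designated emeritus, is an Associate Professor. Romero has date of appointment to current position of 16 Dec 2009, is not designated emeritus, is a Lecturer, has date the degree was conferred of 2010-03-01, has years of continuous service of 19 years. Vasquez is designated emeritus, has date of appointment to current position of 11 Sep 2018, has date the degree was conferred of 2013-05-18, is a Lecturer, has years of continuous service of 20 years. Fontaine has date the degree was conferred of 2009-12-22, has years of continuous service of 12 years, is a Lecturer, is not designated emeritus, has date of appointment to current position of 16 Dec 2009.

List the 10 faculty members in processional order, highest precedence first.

Adeyemi, Ivanova, Abara, Greco, Castillo, Fontaine, Romero, Amari, Vasquez, Leclerc

By current position: Adeyemi, Ivanova, Abara and Greco (Department Chair); then Castillo (Associate Professor); then Fontaine, Romero, Amari, Vasquez and Leclerc (Lecturer).
Adeyemi, Ivanova, Abara and Greco all have date of appointment to current position 12 Nov 2001, so the next rule applies.
Among Adeyemi, Ivanova, Abara and Greco, by date the degree was conferred (earlier first): Adeyemi (1997-02-08) before Ivanova (2000-02-14) before Abara (2001-09-23) before Greco (2003-04-26).
Among Fontaine, Romero, Amari, Vasquez and Leclerc, by date of appointment to current position (earlier first): Fontaine, Romero and Amari (16 Dec 2009) before Vasquez and Leclerc (11 Sep 2018).
Among Fontaine, Romero and Amari, by date the degree was conferred (earlier first): Fontaine (2009-12-22) before Romero (2010-03-01) before Amari (2016-04-01).
Among Vasquez and Leclerc, by date the degree was conferred (earlier first): Vasquez (2013-05-18) before Leclerc (2016-12-13).
Full order: Adeyemi, Ivanova, Abara, Greco, Castillo, Fontaine, Romero, Amari, Vasquez, Leclerc.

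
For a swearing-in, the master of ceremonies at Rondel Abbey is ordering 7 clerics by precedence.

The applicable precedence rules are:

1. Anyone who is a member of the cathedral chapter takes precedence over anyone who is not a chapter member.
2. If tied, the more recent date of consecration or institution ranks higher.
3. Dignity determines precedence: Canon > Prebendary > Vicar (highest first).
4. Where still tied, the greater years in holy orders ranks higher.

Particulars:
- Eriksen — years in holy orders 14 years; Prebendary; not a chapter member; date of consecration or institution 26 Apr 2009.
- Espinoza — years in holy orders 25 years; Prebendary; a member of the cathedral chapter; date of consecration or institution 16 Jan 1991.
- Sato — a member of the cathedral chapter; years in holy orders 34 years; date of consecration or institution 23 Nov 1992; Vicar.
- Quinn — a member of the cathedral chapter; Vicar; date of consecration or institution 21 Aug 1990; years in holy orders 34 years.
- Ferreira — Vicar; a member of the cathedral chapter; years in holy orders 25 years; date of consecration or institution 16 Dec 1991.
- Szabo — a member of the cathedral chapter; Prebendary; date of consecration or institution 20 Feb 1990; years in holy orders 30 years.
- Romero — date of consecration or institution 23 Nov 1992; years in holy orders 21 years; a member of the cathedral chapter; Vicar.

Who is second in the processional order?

Romero

By the first rule: Sato, Romero, Ferreira, Espinoza, Quinn and Szabo (each a member of the cathedral chapter); then Eriksen (not a chapter member).
Among Sato, Romero, Ferreira, Espinoza, Quinn and Szabo, by date of consecration or institution (later first): Sato and Romero (23 Nov 1992) before Ferreira (16 Dec 1991) before Espinoza (16 Jan 1991) before Quinn (21 Aug 1990) before Szabo (20 Feb 1990).
Sato and Romero are each Vicar, so the next rule applies.
Among Sato and Romero, by years in holy orders (higher first): Sato (34 years) before Romero (21 years).
Order: Sato, Romero, Ferreira, Espinoza, Quinn, Szabo, Eriksen.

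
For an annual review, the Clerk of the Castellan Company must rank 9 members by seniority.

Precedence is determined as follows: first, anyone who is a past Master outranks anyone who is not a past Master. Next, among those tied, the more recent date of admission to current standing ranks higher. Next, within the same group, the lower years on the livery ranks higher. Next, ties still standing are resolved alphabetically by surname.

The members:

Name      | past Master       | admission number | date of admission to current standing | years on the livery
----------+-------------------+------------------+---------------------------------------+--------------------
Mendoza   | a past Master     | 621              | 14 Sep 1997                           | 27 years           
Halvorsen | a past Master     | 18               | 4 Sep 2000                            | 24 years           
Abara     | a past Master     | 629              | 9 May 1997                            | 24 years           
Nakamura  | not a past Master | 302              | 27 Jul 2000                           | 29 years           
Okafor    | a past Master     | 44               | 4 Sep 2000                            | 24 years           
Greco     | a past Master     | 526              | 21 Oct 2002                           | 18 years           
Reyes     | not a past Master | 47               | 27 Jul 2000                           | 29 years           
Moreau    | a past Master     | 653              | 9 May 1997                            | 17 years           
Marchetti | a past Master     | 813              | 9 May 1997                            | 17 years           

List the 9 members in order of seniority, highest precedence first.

Greco, Halvorsen, Okafor, Mendoza, Marchetti, Moreau, Abara, Nakamura, Reyes

By the first rule: Greco, Halvorsen, Okafor, Mendoza, Marchetti, Moreau and Abara (each a past Master); then Nakamura and Reyes (both not a past Master).
Among Greco, Halvorsen, Okafor, Mendoza, Marchetti, Moreau and Abara, by date of admission to current standing (later first): Greco (21 Oct 2002) before Halvorsen and Okafor (4 Sep 2000) before Mendoza (14 Sep 1997) before Marchetti, Moreau and Abara (9 May 1997).
Halvorsen and Okafor both have years on the livery 24 years, so the next rule applies.
Among Halvorsen and Okafor, alphabetically by surname: Halvorsen before Okafor.
Among Marchetti, Moreau and Abara, by years on the livery (lower first): Marchetti and Moreau (17 years) before Abara (24 years).
Among Marchetti and Moreau, alphabetically by surname: Marchetti before Moreau.
Nakamura and Reyes both have date of admission to current standing 27 Jul 2000, so the next rule applies.
Nakamura and Reyes both have years on the livery 29 years, so the next rule applies.
Among Nakamura and Reyes, alphabetically by surname: Nakamura before Reyes.
Full order: Greco, Halvorsen, Okafor, Mendoza, Marchetti, Moreau, Abara, Nakamura, Reyes.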